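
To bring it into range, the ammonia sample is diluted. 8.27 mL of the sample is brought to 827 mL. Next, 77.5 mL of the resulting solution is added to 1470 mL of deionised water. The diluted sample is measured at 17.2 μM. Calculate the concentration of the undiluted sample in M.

0.0343 M

Overall dilution factor = 100 × 19.97 = 1997.
Original = 17.2 μM × 1997 = 3.43 × 10⁴ μM = 0.0343 M.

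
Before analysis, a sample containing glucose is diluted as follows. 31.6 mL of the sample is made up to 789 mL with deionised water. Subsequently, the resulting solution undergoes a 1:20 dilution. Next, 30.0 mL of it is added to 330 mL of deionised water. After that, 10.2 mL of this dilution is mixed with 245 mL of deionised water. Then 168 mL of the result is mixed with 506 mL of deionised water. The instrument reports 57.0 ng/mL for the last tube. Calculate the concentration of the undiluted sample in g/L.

Overall dilution factor = 24.97 × 20 × 12 × 25.02 × 4.012 = 6.01 × 10⁵.
Original = 57.0 ng/mL × 6.01 × 10⁵ = 3.43 × 10⁷ ng/mL = 34.3 g/L.

34.3 g/L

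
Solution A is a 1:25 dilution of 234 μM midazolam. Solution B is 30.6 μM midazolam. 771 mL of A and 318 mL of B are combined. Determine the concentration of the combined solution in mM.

0.0156 mM

C_A = 234 μM / 25 = 9.36 μM.
C_mix = (C_A·V_A + C_B·V_B)/(V_A + V_B) = (9.36×771 + 30.6×318) / 1089 = 15.6 μM = 0.0156 mM.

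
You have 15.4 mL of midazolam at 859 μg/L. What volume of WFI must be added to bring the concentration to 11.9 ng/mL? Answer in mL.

1100 mL

11.9 ng/mL = 11.9 μg/L.
V₂ = C₁V₁/C₂ = 859 × 15.4 / 11.9 = 1112 mL.
Diluent to add = V₂ − V₁ = 1112 − 15.4 = 1100 mL.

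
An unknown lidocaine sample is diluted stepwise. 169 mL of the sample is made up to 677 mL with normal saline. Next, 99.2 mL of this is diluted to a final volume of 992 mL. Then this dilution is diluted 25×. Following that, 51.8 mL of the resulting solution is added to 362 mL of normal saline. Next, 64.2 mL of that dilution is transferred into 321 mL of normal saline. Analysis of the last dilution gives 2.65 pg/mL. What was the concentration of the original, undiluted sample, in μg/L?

127 μg/L

Overall dilution factor = 4.006 × 10 × 25 × 7.988 × 6 = 4.80 × 10⁴.
Original = 2.65 pg/mL × 4.80 × 10⁴ = 1.27 × 10⁵ pg/mL = 127 μg/L.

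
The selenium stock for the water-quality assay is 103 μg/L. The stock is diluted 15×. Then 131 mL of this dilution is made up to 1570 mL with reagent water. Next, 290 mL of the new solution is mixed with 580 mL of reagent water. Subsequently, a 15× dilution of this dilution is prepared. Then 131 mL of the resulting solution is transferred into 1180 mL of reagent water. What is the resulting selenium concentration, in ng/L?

Overall dilution factor = 15 × 11.98 × 3 × 15 × 10.01 = 8.10 × 10⁴.
103 μg/L / 8.10 × 10⁴ = 1.27 × 10⁻³ μg/L = 1.27 ng/L.

1.27 ng/L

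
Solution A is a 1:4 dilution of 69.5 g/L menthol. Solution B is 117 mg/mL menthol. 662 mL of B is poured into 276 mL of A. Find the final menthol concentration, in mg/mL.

C_A = 69.5 g/L / 4 = 17.4 g/L.
C_B = 117 mg/mL = 117 g/L.
C_mix = (C_A·V_A + C_B·V_B)/(V_A + V_B) = (17.4×276 + 117×662) / 938.0 = 87.7 g/L = 87.7 mg/mL.

87.7 mg/mL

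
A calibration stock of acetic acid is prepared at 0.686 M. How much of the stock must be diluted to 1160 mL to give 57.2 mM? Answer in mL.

96.7 mL

57.2 mM = 0.0572 M.
V₁ = C₂V₂/C₁ = 0.0572 × 1160 / 0.686 = 96.7 mL.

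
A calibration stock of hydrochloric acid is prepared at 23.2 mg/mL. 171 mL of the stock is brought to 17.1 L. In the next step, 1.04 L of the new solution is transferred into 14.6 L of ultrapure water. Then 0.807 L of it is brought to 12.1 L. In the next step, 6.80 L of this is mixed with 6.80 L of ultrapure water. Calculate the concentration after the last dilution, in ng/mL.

Overall dilution factor = 100 × 15.04 × 14.99 × 2 = 4.51 × 10⁴.
23.2 mg/mL / 4.51 × 10⁴ = 5.14 × 10⁻⁴ mg/mL = 514 ng/mL.

514 ng/mL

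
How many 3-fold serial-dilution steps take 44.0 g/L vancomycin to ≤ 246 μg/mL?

Need 3ⁿ ≥ 179, so n ≥ log(179)/log(3) = 4.72.
Minimum whole steps: n = 5.

5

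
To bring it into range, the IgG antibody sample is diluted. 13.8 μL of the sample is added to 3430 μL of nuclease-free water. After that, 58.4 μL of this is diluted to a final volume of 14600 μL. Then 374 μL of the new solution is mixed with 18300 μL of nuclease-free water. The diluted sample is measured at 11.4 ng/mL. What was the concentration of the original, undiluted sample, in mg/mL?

35.5 mg/mL

Overall dilution factor = 249.6 × 250 × 49.93 = 3.12 × 10⁶.
Original = 11.4 ng/mL × 3.12 × 10⁶ = 3.55 × 10⁷ ng/mL = 35.5 mg/mL.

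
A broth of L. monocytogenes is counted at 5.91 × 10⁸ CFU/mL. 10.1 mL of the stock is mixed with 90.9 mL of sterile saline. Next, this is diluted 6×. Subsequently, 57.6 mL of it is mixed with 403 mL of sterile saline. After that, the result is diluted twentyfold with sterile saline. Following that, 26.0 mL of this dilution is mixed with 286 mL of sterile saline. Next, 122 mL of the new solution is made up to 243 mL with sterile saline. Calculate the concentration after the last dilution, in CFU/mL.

Overall dilution factor = 10 × 6 × 7.997 × 20 × 12 × 1.992 = 2.29 × 10⁵.
5.91 × 10⁸ CFU/mL / 2.29 × 10⁵ = 2580 CFU/mL.

2580 CFU/mL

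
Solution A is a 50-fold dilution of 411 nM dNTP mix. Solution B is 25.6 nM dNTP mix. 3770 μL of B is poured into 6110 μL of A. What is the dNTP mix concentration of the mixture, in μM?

0.0149 μM

C_A = 411 nM / 50 = 8.22 nM.
C_mix = (C_A·V_A + C_B·V_B)/(V_A + V_B) = (8.22×6110 + 25.6×3770) / 9880 = 14.9 nM = 0.0149 μM.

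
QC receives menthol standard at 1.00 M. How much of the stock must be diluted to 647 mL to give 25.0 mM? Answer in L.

0.0162 L

25.0 mM = 0.0250 M.
V₁ = C₂V₂/C₁ = 0.0250 × 647 / 1.00 = 16.2 mL = 0.0162 L.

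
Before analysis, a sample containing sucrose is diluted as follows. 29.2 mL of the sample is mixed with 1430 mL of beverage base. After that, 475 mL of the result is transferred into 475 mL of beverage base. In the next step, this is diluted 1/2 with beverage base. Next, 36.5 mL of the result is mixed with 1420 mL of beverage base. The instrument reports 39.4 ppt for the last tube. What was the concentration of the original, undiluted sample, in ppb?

314 ppb

Overall dilution factor = 49.97 × 2 × 2 × 39.90 = 7976.
Original = 39.4 ppt × 7976 = 3.14 × 10⁵ ppt = 314 ppb.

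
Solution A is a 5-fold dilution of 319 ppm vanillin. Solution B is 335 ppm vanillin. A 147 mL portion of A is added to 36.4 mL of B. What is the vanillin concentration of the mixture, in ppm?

C_A = 319 ppm / 5 = 63.8 ppm.
C_mix = (C_A·V_A + C_B·V_B)/(V_A + V_B) = (63.8×147 + 335×36.4) / 183.4 = 118 ppm.

118 ppm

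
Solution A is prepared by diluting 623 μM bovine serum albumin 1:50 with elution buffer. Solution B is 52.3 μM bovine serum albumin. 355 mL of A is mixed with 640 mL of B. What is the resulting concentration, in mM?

C_A = 623 μM / 50 = 12.5 μM.
C_mix = (C_A·V_A + C_B·V_B)/(V_A + V_B) = (12.5×355 + 52.3×640) / 995.0 = 38.1 μM = 0.0381 mM.

0.0381 mM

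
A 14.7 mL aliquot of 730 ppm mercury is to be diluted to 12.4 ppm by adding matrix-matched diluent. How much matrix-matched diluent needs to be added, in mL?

851 mL

V₂ = C₁V₁/C₂ = 730 × 14.7 / 12.4 = 865 mL.
Diluent to add = V₂ − V₁ = 865 − 14.7 = 851 mL.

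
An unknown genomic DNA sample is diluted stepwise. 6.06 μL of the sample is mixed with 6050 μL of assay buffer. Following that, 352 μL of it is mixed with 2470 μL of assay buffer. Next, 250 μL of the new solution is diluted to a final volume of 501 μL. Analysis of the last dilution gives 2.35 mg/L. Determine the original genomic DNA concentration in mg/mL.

Overall dilution factor = 999.3 × 8.017 × 2.004 = 1.61 × 10⁴.
Original = 2.35 mg/L × 1.61 × 10⁴ = 3.77 × 10⁴ mg/L = 37.7 mg/mL.

37.7 mg/mL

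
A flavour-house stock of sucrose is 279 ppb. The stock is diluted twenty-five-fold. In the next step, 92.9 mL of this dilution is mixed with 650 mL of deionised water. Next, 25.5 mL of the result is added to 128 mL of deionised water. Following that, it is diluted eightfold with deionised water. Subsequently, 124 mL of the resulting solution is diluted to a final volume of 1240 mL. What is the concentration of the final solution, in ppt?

2.90 ppt

Overall dilution factor = 25 × 7.997 × 6.020 × 8 × 10 = 9.63 × 10⁴.
279 ppb / 9.63 × 10⁴ = 2.90 × 10⁻³ ppb = 2.90 ppt.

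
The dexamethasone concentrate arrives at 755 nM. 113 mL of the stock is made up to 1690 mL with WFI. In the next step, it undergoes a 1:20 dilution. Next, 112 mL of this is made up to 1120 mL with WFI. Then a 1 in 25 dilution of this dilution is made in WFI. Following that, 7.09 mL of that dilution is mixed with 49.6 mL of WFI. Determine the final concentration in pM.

Overall dilution factor = 14.96 × 20 × 10 × 25 × 7.996 = 5.98 × 10⁵.
755 nM / 5.98 × 10⁵ = 1.26 × 10⁻³ nM = 1.26 pM.

1.26 pM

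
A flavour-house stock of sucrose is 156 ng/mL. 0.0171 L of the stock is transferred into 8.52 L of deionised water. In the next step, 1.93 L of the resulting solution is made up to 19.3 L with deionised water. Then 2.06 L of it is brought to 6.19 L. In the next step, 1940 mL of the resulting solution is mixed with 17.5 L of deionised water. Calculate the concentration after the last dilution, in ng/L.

1.04 ng/L

Overall dilution factor = 499.2 × 10 × 3.005 × 10.02 = 1.50 × 10⁵.
156 ng/mL / 1.50 × 10⁵ = 1.04 × 10⁻³ ng/mL = 1.04 ng/L.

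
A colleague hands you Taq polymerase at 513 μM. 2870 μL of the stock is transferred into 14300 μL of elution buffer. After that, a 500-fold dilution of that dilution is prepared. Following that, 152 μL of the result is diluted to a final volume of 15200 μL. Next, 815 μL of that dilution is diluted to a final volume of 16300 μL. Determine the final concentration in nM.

Overall dilution factor = 5.983 × 500 × 100 × 20 = 5.98 × 10⁶.
513 μM / 5.98 × 10⁶ = 8.57 × 10⁻⁵ μM = 0.0857 nM.

0.0857 nM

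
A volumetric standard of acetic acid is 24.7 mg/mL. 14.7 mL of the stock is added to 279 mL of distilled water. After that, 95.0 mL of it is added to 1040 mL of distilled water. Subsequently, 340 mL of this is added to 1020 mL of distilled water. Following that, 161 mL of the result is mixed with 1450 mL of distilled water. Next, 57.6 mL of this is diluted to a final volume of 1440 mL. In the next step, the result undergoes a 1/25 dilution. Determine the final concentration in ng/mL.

Overall dilution factor = 19.98 × 11.95 × 4 × 10.01 × 25 × 25 = 5.97 × 10⁶.
24.7 mg/mL / 5.97 × 10⁶ = 4.14 × 10⁻⁶ mg/mL = 4.14 ng/mL.

4.14 ng/mL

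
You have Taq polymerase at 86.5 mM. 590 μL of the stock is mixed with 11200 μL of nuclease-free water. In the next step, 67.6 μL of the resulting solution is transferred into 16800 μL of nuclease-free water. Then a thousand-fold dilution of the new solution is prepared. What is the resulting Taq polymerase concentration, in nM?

17.3 nM

Overall dilution factor = 19.98 × 249.5 × 1000 = 4.99 × 10⁶.
86.5 mM / 4.99 × 10⁶ = 1.73 × 10⁻⁵ mM = 17.3 nM.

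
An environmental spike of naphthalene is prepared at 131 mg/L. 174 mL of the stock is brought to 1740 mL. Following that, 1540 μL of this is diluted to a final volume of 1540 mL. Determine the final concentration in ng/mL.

Overall dilution factor = 10 × 1000 = 1.00 × 10⁴.
131 mg/L / 1.00 × 10⁴ = 0.0131 mg/L = 13.1 ng/mL.

13.1 ng/mL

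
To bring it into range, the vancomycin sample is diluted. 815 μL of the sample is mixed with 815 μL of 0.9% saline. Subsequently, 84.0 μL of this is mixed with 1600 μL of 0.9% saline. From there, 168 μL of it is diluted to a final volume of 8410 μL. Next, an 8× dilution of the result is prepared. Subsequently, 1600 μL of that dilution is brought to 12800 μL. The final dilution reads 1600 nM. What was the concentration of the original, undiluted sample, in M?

Overall dilution factor = 2 × 20.05 × 50.06 × 8 × 8 = 1.28 × 10⁵.
Original = 1600 nM × 1.28 × 10⁵ = 2.06 × 10⁸ nM = 0.206 M.

0.206 M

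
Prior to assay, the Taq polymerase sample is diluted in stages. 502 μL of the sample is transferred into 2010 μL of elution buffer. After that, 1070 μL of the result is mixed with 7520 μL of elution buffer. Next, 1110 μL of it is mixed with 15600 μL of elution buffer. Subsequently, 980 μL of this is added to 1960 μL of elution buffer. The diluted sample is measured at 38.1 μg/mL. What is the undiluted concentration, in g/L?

69.1 g/L

Overall dilution factor = 5.004 × 8.028 × 15.05 × 3 = 1814.
Original = 38.1 μg/mL × 1814 = 6.91 × 10⁴ μg/mL = 69.1 g/L.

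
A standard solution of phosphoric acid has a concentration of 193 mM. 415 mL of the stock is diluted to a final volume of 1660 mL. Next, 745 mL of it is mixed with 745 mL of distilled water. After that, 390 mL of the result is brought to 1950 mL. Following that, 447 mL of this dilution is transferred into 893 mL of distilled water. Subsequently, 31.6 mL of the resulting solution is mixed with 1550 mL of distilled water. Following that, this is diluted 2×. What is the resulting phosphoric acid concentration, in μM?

16.1 μM

Overall dilution factor = 4 × 2 × 5 × 2.998 × 50.05 × 2 = 1.20 × 10⁴.
193 mM / 1.20 × 10⁴ = 0.0161 mM = 16.1 μM.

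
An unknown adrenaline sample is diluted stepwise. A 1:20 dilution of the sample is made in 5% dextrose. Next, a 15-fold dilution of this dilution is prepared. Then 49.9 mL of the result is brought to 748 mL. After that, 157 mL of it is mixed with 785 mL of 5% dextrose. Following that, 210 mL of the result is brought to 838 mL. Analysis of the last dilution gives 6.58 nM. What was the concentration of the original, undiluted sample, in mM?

0.708 mM

Overall dilution factor = 20 × 15 × 14.99 × 6 × 3.990 = 1.08 × 10⁵.
Original = 6.58 nM × 1.08 × 10⁵ = 7.08 × 10⁵ nM = 0.708 mM.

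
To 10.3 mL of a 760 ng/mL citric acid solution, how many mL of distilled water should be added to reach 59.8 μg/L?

121 mL

59.8 μg/L = 59.8 ng/mL.
V₂ = C₁V₁/C₂ = 760 × 10.3 / 59.8 = 131 mL.
Diluent to add = V₂ − V₁ = 131 − 10.3 = 121 mL.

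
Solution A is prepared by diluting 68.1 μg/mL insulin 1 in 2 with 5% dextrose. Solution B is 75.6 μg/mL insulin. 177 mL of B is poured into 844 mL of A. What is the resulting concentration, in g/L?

C_A = 68.1 μg/mL / 2 = 34.0 μg/mL.
C_mix = (C_A·V_A + C_B·V_B)/(V_A + V_B) = (34.0×844 + 75.6×177) / 1021 = 41.3 μg/mL = 0.0413 g/L.

0.0413 g/L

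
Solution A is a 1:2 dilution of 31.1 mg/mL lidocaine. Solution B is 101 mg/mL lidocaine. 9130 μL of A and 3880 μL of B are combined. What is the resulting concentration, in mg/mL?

C_A = 31.1 mg/mL / 2 = 15.6 mg/mL.
C_mix = (C_A·V_A + C_B·V_B)/(V_A + V_B) = (15.6×9130 + 101×3880) / 13010 = 41.0 mg/mL.

41.0 mg/mL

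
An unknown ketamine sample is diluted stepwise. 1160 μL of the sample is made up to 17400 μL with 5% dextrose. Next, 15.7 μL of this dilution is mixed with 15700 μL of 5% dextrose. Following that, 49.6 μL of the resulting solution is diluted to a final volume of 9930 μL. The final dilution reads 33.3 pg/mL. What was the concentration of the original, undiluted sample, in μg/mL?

Overall dilution factor = 15 × 1001 × 200.2 = 3.01 × 10⁶.
Original = 33.3 pg/mL × 3.01 × 10⁶ = 1.00 × 10⁸ pg/mL = 100 μg/mL.

100 μg/mL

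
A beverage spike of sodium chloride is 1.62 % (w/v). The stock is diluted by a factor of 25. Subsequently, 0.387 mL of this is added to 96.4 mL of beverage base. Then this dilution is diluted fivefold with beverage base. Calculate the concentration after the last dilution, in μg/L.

Overall dilution factor = 25 × 250.1 × 5 = 3.13 × 10⁴.
1.62 % (w/v) / 3.13 × 10⁴ = 5.18 × 10⁻⁵ % (w/v) = 518 μg/L.

518 μg/L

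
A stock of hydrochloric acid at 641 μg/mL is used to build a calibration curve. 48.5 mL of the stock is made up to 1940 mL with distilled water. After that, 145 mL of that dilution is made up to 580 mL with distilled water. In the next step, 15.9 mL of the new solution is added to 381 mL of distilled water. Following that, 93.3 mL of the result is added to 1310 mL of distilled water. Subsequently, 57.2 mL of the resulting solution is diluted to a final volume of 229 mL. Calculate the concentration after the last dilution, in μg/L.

2.67 μg/L

Overall dilution factor = 40 × 4 × 24.96 × 15.04 × 4.003 = 2.40 × 10⁵.
641 μg/mL / 2.40 × 10⁵ = 2.67 × 10⁻³ μg/mL = 2.67 μg/L.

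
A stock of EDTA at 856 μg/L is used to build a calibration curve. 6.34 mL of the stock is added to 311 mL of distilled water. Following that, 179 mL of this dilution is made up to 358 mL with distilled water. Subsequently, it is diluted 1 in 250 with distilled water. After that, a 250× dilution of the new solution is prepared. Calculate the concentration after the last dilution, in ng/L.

0.137 ng/L

Overall dilution factor = 50.05 × 2 × 250 × 250 = 6.26 × 10⁶.
856 μg/L / 6.26 × 10⁶ = 1.37 × 10⁻⁴ μg/L = 0.137 ng/L.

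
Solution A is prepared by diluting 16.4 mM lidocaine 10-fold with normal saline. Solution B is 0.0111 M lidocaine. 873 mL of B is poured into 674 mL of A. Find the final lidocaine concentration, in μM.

C_A = 16.4 mM / 10 = 1.64 mM.
C_B = 0.0111 M = 11.1 mM.
C_mix = (C_A·V_A + C_B·V_B)/(V_A + V_B) = (1.64×674 + 11.1×873) / 1547 = 6.98 mM = 6980 μM.

6980 μM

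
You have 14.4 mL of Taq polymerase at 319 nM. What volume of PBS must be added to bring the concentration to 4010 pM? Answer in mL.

1130 mL

4010 pM = 4.01 nM.
V₂ = C₁V₁/C₂ = 319 × 14.4 / 4.01 = 1146 mL.
Diluent to add = V₂ − V₁ = 1146 − 14.4 = 1130 mL.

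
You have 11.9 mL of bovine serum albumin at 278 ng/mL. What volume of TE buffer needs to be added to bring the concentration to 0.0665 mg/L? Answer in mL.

37.8 mL

0.0665 mg/L = 66.5 ng/mL.
V₂ = C₁V₁/C₂ = 278 × 11.9 / 66.5 = 49.7 mL.
Diluent to add = V₂ − V₁ = 49.7 − 11.9 = 37.8 mL.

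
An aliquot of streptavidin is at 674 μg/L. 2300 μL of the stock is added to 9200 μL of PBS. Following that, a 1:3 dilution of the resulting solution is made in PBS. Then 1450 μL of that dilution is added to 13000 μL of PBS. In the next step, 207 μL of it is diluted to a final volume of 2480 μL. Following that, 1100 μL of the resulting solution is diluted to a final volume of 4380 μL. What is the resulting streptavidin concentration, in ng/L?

94.5 ng/L

Overall dilution factor = 5 × 3 × 9.966 × 11.98 × 3.982 = 7131.
674 μg/L / 7131 = 0.0945 μg/L = 94.5 ng/L.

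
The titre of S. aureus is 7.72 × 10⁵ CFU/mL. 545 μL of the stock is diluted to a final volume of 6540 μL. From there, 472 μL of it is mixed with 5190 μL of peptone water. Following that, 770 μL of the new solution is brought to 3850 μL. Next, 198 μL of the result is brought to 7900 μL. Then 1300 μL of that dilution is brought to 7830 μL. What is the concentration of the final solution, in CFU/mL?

Overall dilution factor = 12 × 12.00 × 5 × 39.90 × 6.023 = 1.73 × 10⁵.
7.72 × 10⁵ CFU/mL / 1.73 × 10⁵ = 4.46 CFU/mL.

4.46 CFU/mL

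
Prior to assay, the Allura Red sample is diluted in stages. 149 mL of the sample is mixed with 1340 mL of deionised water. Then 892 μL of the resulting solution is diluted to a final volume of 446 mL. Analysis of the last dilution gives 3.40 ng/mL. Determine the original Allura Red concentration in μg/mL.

17.0 μg/mL

Overall dilution factor = 9.993 × 500 = 4997.
Original = 3.40 ng/mL × 4997 = 1.70 × 10⁴ ng/mL = 17.0 μg/mL.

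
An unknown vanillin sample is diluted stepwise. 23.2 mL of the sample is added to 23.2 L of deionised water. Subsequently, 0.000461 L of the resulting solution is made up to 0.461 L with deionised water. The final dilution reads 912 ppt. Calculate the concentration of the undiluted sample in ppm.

Overall dilution factor = 1001 × 1000 = 1.00 × 10⁶.
Original = 912 ppt × 1.00 × 10⁶ = 9.13 × 10⁸ ppt = 913 ppm.

913 ppm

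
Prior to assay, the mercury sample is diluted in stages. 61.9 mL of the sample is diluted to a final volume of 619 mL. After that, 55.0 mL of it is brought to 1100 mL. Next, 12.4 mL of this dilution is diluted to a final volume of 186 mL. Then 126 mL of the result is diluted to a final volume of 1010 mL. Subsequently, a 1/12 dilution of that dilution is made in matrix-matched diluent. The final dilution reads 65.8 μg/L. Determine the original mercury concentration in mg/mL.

19.0 mg/mL

Overall dilution factor = 10 × 20 × 15 × 8.016 × 12 = 2.89 × 10⁵.
Original = 65.8 μg/L × 2.89 × 10⁵ = 1.90 × 10⁷ μg/L = 19.0 mg/mL.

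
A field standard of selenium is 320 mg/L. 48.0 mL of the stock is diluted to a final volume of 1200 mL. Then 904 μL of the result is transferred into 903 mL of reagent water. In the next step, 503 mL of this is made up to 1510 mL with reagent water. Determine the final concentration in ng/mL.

Overall dilution factor = 25 × 999.9 × 3.002 = 7.50 × 10⁴.
320 mg/L / 7.50 × 10⁴ = 4.26 × 10⁻³ mg/L = 4.26 ng/mL.

4.26 ng/mL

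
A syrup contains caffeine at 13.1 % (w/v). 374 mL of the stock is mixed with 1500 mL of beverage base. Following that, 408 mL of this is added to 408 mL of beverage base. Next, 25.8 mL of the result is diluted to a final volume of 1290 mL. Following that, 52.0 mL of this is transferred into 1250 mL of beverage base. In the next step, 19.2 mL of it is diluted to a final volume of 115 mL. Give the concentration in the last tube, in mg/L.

Overall dilution factor = 5.011 × 2 × 50 × 25.04 × 5.990 = 7.51 × 10⁴.
13.1 % (w/v) / 7.51 × 10⁴ = 1.74 × 10⁻⁴ % (w/v) = 1.74 mg/L.

1.74 mg/L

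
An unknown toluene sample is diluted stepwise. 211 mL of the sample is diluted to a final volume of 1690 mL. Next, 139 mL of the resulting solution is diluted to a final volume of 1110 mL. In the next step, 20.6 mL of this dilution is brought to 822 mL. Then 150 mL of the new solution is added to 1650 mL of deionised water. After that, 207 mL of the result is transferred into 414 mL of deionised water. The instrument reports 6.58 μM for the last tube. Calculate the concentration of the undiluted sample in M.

0.605 M

Overall dilution factor = 8.009 × 7.986 × 39.90 × 12 × 3 = 9.19 × 10⁴.
Original = 6.58 μM × 9.19 × 10⁴ = 6.05 × 10⁵ μM = 0.605 M.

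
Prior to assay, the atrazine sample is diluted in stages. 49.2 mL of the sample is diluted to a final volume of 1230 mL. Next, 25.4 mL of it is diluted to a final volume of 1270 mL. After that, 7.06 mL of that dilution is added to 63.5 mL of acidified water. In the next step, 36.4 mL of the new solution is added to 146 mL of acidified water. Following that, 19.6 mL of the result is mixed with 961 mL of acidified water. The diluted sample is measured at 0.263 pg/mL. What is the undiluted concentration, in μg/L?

Overall dilution factor = 25 × 50 × 9.994 × 5.011 × 50.03 = 3.13 × 10⁶.
Original = 0.263 pg/mL × 3.13 × 10⁶ = 8.24 × 10⁵ pg/mL = 824 μg/L.

824 μg/L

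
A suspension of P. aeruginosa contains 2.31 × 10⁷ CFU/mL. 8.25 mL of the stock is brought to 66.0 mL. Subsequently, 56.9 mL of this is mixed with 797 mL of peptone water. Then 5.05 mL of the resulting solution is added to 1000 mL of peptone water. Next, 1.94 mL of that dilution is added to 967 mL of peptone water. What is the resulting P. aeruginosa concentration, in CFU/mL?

1.94 CFU/mL

Overall dilution factor = 8 × 15.01 × 199.0 × 499.5 = 1.19 × 10⁷.
2.31 × 10⁷ CFU/mL / 1.19 × 10⁷ = 1.94 CFU/mL.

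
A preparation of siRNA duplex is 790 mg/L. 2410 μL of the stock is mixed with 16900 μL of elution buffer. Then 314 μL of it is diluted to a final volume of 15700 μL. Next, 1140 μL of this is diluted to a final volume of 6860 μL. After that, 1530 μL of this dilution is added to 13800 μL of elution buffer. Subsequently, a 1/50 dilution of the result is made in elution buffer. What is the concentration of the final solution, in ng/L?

Overall dilution factor = 8.012 × 50 × 6.018 × 10.02 × 50 = 1.21 × 10⁶.
790 mg/L / 1.21 × 10⁶ = 6.54 × 10⁻⁴ mg/L = 654 ng/L.

654 ng/L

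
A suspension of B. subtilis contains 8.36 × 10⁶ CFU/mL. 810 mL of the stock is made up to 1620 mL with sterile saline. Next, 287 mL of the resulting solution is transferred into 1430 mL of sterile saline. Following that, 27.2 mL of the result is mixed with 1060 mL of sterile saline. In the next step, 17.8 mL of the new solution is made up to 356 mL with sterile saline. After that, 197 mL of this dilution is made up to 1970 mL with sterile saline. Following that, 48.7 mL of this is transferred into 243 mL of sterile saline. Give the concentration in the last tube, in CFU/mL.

14.6 CFU/mL

Overall dilution factor = 2 × 5.983 × 39.97 × 20 × 10 × 5.990 = 5.73 × 10⁵.
8.36 × 10⁶ CFU/mL / 5.73 × 10⁵ = 14.6 CFU/mL.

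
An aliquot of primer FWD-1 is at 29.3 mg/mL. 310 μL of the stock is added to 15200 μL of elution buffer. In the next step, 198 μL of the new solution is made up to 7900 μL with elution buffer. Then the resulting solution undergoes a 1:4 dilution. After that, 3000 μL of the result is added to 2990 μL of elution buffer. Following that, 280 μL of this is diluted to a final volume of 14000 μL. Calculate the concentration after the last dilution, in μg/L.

36.8 μg/L

Overall dilution factor = 50.03 × 39.90 × 4 × 1.997 × 50 = 7.97 × 10⁵.
29.3 mg/mL / 7.97 × 10⁵ = 3.68 × 10⁻⁵ mg/mL = 36.8 μg/L.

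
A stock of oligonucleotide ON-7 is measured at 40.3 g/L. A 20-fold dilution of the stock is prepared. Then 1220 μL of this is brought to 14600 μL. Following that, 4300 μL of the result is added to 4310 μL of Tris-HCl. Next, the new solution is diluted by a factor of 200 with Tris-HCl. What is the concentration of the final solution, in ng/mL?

Overall dilution factor = 20 × 11.97 × 2.002 × 200 = 9.58 × 10⁴.
40.3 g/L / 9.58 × 10⁴ = 4.20 × 10⁻⁴ g/L = 420 ng/mL.

420 ng/mL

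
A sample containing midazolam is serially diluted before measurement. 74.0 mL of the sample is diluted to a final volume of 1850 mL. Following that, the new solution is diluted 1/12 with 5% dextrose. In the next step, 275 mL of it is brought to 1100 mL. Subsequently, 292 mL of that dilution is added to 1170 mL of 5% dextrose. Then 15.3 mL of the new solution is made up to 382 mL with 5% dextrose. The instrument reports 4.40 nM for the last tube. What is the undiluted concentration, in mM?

0.660 mM

Overall dilution factor = 25 × 12 × 4 × 5.007 × 24.97 = 1.50 × 10⁵.
Original = 4.40 nM × 1.50 × 10⁵ = 6.60 × 10⁵ nM = 0.660 mM.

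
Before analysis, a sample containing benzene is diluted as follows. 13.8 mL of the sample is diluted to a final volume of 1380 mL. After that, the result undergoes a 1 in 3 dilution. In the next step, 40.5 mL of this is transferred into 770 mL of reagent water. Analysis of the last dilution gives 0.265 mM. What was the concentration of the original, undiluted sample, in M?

Overall dilution factor = 100 × 3 × 20.01 = 6004.
Original = 0.265 mM × 6004 = 1591 mM = 1.59 M.

1.59 M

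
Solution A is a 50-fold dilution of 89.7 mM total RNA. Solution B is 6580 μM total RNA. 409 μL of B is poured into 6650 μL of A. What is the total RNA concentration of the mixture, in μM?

C_A = 89.7 mM / 50 = 1.79 mM.
C_B = 6580 μM = 6.58 mM.
C_mix = (C_A·V_A + C_B·V_B)/(V_A + V_B) = (1.79×6650 + 6.58×409) / 7059 = 2.07 mM = 2070 μM.

2070 μM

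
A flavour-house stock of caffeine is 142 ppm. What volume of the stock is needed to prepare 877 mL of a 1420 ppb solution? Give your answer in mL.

1420 ppb = 1.42 ppm.
V₁ = C₂V₂/C₁ = 1.42 × 877 / 142 = 8.77 mL.

8.77 mL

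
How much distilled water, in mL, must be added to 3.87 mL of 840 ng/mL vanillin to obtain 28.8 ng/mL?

109 mL

V₂ = C₁V₁/C₂ = 840 × 3.87 / 28.8 = 113 mL.
Diluent to add = V₂ − V₁ = 113 − 3.87 = 109 mL.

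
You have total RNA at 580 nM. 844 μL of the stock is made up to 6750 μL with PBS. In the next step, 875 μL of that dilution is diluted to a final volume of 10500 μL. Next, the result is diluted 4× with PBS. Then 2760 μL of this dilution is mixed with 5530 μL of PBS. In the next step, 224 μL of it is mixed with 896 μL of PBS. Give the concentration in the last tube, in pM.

Overall dilution factor = 7.998 × 12 × 4 × 3.004 × 5 = 5765.
580 nM / 5765 = 0.101 nM = 101 pM.

101 pM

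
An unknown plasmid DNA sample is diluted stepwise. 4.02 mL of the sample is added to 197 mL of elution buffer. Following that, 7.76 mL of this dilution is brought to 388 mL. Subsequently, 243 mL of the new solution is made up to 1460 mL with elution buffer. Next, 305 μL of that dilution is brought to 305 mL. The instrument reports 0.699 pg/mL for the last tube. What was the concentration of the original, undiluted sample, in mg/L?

10.5 mg/L

Overall dilution factor = 50.00 × 50 × 6.008 × 1000 = 1.50 × 10⁷.
Original = 0.699 pg/mL × 1.50 × 10⁷ = 1.05 × 10⁷ pg/mL = 10.5 mg/L.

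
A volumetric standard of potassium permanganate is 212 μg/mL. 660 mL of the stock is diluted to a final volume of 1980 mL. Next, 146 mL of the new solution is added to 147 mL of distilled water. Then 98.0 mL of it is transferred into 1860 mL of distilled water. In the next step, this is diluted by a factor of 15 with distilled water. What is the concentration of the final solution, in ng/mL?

Overall dilution factor = 3 × 2.007 × 19.98 × 15 = 1804.
212 μg/mL / 1804 = 0.117 μg/mL = 117 ng/mL.

117 ng/mL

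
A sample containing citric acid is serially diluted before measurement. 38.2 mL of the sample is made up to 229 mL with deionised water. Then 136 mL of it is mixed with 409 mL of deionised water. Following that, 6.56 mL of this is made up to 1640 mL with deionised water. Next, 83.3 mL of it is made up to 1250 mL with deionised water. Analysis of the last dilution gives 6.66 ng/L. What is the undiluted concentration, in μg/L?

600 μg/L

Overall dilution factor = 5.995 × 4.007 × 250 × 15.01 = 9.01 × 10⁴.
Original = 6.66 ng/L × 9.01 × 10⁴ = 6.00 × 10⁵ ng/L = 600 μg/L.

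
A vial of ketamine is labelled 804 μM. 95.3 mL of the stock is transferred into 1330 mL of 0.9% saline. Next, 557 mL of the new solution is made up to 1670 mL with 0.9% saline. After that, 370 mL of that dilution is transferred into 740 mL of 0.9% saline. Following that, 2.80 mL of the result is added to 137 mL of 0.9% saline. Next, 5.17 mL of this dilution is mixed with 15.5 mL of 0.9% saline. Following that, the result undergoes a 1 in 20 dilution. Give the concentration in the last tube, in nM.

1.50 nM

Overall dilution factor = 14.96 × 2.998 × 3 × 49.93 × 3.998 × 20 = 5.37 × 10⁵.
804 μM / 5.37 × 10⁵ = 1.50 × 10⁻³ μM = 1.50 nM.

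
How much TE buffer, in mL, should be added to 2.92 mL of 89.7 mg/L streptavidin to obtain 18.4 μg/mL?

18.4 μg/mL = 18.4 mg/L.
V₂ = C₁V₁/C₂ = 89.7 × 2.92 / 18.4 = 14.2 mL.
Diluent to add = V₂ − V₁ = 14.2 − 2.92 = 11.3 mL.

11.3 mL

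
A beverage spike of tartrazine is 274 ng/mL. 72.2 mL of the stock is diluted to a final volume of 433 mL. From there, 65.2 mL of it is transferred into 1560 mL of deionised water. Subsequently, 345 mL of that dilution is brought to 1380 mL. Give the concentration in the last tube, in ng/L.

458 ng/L

Overall dilution factor = 5.997 × 24.93 × 4 = 598.
274 ng/mL / 598 = 0.458 ng/mL = 458 ng/L.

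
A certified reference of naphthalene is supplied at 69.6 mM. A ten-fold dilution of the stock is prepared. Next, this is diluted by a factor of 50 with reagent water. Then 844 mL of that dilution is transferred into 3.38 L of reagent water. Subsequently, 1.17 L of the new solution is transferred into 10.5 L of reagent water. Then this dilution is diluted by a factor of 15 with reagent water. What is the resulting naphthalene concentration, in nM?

Overall dilution factor = 10 × 50 × 5.005 × 9.974 × 15 = 3.74 × 10⁵.
69.6 mM / 3.74 × 10⁵ = 1.86 × 10⁻⁴ mM = 186 nM.

186 nM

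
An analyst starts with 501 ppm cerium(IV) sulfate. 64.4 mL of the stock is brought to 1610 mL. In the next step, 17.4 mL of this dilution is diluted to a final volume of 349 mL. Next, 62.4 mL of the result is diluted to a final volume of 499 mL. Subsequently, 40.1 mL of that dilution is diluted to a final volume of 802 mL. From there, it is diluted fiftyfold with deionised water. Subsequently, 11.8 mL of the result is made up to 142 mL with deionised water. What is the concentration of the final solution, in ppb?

0.0104 ppb

Overall dilution factor = 25 × 20.06 × 7.997 × 20 × 50 × 12.03 = 4.83 × 10⁷.
501 ppm / 4.83 × 10⁷ = 1.04 × 10⁻⁵ ppm = 0.0104 ppb.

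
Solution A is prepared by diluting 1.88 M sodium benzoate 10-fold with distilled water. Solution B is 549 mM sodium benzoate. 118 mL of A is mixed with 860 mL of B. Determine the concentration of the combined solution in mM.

C_A = 1.88 M / 10 = 0.188 M.
C_B = 549 mM = 0.549 M.
C_mix = (C_A·V_A + C_B·V_B)/(V_A + V_B) = (0.188×118 + 0.549×860) / 978.0 = 0.505 M = 505 mM.

505 mM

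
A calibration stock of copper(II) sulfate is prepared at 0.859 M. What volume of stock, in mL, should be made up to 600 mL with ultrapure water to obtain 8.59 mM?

6.00 mL

8.59 mM = 8.59 × 10⁻³ M.
V₁ = C₂V₂/C₁ = 8.59 × 10⁻³ × 600 / 0.859 = 6.00 mL.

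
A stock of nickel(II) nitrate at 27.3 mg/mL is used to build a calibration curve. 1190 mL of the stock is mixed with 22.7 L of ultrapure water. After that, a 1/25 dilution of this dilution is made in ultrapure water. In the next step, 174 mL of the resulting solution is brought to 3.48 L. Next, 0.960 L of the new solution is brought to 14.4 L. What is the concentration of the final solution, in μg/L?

Overall dilution factor = 20.08 × 25 × 20 × 15 = 1.51 × 10⁵.
27.3 mg/mL / 1.51 × 10⁵ = 1.81 × 10⁻⁴ mg/mL = 181 μg/L.

181 μg/L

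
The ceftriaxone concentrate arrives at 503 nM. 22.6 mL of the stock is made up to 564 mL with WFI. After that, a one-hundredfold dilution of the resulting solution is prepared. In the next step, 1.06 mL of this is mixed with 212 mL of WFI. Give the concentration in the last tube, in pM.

1.00 pM

Overall dilution factor = 24.96 × 100 × 201 = 5.02 × 10⁵.
503 nM / 5.02 × 10⁵ = 1.00 × 10⁻³ nM = 1.00 pM.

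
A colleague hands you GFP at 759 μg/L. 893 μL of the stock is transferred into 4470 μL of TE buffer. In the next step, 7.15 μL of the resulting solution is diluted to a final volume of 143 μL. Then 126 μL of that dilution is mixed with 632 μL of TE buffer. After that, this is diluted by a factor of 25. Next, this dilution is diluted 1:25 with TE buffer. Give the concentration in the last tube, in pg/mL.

1.68 pg/mL

Overall dilution factor = 6.006 × 20 × 6.016 × 25 × 25 = 4.52 × 10⁵.
759 μg/L / 4.52 × 10⁵ = 1.68 × 10⁻³ μg/L = 1.68 pg/mL.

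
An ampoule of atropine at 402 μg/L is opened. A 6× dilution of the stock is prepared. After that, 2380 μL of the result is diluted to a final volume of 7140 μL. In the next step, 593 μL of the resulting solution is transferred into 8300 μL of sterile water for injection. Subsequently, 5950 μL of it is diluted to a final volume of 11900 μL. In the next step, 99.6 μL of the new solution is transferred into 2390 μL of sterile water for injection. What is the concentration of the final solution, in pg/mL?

Overall dilution factor = 6 × 3 × 15.00 × 2 × 25.00 = 1.35 × 10⁴.
402 μg/L / 1.35 × 10⁴ = 0.0298 μg/L = 29.8 pg/mL.

29.8 pg/mL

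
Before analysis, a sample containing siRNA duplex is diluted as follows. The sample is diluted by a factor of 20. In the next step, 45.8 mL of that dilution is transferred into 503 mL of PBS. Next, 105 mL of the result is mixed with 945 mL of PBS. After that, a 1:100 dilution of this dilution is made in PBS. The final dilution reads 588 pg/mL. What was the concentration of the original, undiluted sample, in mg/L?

141 mg/L

Overall dilution factor = 20 × 11.98 × 10 × 100 = 2.40 × 10⁵.
Original = 588 pg/mL × 2.40 × 10⁵ = 1.41 × 10⁸ pg/mL = 141 mg/L.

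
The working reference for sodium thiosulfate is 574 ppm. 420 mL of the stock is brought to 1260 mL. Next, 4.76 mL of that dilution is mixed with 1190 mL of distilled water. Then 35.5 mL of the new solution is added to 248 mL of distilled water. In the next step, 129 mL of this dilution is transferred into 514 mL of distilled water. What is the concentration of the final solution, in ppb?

19.2 ppb

Overall dilution factor = 3 × 251 × 7.986 × 4.984 = 3.00 × 10⁴.
574 ppm / 3.00 × 10⁴ = 0.0192 ppm = 19.2 ppb.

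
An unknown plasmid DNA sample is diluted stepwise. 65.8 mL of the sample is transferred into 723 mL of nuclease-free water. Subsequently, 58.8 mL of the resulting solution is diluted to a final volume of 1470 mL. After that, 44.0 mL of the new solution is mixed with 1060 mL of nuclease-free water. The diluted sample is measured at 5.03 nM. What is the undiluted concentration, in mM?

0.0378 mM

Overall dilution factor = 11.99 × 25 × 25.09 = 7520.
Original = 5.03 nM × 7520 = 3.78 × 10⁴ nM = 0.0378 mM.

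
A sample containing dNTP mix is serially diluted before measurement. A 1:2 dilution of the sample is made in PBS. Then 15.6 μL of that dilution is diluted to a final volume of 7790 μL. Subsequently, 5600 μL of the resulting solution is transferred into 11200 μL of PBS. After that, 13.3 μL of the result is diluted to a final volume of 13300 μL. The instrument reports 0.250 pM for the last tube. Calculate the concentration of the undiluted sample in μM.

Overall dilution factor = 2 × 499.4 × 3 × 1000 = 3.00 × 10⁶.
Original = 0.250 pM × 3.00 × 10⁶ = 7.49 × 10⁵ pM = 0.749 μM.

0.749 μM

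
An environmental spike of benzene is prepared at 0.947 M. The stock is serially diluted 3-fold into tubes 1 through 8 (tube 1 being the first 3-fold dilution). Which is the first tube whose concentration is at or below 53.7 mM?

Tube n has concentration 0.947 M / 3ⁿ.
Need 3ⁿ ≥ 0.947 M / 53.7 mM = 17.6, so n ≥ 2.61.
First such tube: n = 3.

tube 3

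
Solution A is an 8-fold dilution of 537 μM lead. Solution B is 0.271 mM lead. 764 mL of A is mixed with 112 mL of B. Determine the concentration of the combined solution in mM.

C_A = 537 μM / 8 = 67.1 μM.
C_B = 0.271 mM = 271 μM.
C_mix = (C_A·V_A + C_B·V_B)/(V_A + V_B) = (67.1×764 + 271×112) / 876.0 = 93.2 μM = 0.0932 mM.

0.0932 mM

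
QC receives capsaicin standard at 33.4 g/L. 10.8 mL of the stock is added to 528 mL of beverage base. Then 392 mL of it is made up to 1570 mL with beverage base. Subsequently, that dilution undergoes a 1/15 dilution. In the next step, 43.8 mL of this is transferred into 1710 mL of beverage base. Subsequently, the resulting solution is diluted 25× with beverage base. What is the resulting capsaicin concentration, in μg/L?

Overall dilution factor = 49.89 × 4.005 × 15 × 40.04 × 25 = 3.00 × 10⁶.
33.4 g/L / 3.00 × 10⁶ = 1.11 × 10⁻⁵ g/L = 11.1 μg/L.

11.1 μg/L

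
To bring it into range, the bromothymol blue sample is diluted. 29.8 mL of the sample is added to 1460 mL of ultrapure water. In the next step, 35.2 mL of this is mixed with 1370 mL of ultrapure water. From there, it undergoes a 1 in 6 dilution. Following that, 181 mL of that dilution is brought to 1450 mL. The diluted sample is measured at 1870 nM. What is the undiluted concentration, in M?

0.179 M

Overall dilution factor = 49.99 × 39.92 × 6 × 8.011 = 9.59 × 10⁴.
Original = 1870 nM × 9.59 × 10⁴ = 1.79 × 10⁸ nM = 0.179 M.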